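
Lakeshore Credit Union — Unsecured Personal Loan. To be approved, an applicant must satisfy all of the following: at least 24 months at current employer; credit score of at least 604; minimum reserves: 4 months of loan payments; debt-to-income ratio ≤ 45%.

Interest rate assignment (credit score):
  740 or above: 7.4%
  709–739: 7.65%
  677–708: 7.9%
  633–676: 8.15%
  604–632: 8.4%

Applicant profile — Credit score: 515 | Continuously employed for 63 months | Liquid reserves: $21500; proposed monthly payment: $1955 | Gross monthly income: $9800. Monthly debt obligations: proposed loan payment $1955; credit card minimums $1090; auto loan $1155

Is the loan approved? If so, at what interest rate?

Denied

Credit score 515 < 604 (below minimum)
Total monthly debts = (1,955 + 1,090 + 1,155) = 4,200. Debt-to-income = 4,200/9,800 = 42.9% — meets 45% limit
Employment 63 ≥ 24 months
Reserves: 21,500 ÷ 1,955 = 11.0 months (meets 4-month minimum)
Not all requirements met → denied.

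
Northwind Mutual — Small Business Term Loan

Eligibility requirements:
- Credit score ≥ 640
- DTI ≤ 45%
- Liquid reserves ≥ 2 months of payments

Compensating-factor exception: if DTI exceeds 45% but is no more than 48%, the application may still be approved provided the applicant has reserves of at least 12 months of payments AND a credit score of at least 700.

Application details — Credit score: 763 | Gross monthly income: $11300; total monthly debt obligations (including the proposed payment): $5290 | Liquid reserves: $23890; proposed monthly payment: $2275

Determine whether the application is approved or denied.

Credit score 763 ≥ 640 (meets base)
DTI: 5,290 ÷ 11,300 = 46.8%, over the 45% base limit.
Liquid reserves cover 23,890/2,275 = 10.5 months — ≥ 2 required
DTI 46.8% is within the 45%–48% exception band; checking compensating factors.
Reserves 10.5 < 12 months; credit score 763 ≥ 700.
Compensating-factor requirement not fully met.

Denied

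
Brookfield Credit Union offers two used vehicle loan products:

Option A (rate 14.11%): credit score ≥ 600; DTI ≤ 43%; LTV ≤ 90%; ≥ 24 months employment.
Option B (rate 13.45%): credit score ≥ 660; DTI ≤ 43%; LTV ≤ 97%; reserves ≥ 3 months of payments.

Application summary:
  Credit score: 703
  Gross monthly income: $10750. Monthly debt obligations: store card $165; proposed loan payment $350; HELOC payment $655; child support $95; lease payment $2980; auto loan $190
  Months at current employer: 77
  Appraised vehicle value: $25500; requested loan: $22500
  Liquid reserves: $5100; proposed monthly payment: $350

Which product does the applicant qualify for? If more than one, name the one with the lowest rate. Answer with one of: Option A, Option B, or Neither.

Option B

Total debts = (165 + 350 + 655 + 95 + 2,980 + 190) = 4,435; DTI = 4,435/10,750 = 41.3%.
LTV = 22,500/25,500 = 88.2%.
Reserves = 5,100/350 = 14.6 months.
Option A: score 703 ≥ 600; DTI 41.3% ≤ 43%; LTV 88.2% ≤ 90%; employment 77 ≥ 24 mo → qualifies.
Option B: score 703 ≥ 660; DTI 41.3% ≤ 43%; LTV 88.2% ≤ 97%; reserves 14.6 ≥ 3 mo → qualifies.
Qualifying: Option A, Option B. Lowest rate is 13.45% → Option B.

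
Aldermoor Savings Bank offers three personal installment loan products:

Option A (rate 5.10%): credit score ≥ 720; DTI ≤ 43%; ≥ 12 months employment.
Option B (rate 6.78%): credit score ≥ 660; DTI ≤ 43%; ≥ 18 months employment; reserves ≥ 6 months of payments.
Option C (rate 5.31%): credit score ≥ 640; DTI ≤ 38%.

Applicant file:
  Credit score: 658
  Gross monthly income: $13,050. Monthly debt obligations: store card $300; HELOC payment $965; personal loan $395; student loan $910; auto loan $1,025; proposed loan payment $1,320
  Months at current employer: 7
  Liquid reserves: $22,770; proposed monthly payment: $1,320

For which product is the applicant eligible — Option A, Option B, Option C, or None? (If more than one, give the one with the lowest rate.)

Option C

Total debts = (300 + 965 + 395 + 910 + 1,025 + 1,320) = 4,915; DTI = 4,915/13,050 = 37.7%.
Reserves = 22,770/1,320 = 17.2 months.
Option A: score 658 < 720; DTI 37.7% ≤ 43%; employment 7 < 12 mo → does not qualify.
Option B: score 658 < 660; DTI 37.7% ≤ 43%; employment 7 < 18 mo; reserves 17.2 ≥ 6 mo → does not qualify.
Option C: score 658 ≥ 640; DTI 37.7% ≤ 38% → qualifies.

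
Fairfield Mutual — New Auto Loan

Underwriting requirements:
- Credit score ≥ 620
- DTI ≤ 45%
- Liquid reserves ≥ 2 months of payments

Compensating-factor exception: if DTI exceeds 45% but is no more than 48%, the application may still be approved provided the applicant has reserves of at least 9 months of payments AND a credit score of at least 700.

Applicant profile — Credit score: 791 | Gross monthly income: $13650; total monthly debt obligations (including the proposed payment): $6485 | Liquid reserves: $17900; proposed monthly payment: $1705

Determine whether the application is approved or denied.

Approved

Credit score 791 ≥ 620 (meets base)
DTI: 6,485 ÷ 13,650 = 47.5%, over the 45% base limit.
Reserves = 17,900/1,705 = 10.5 months ≥ 2
DTI 47.5% is within the 45%–48% exception band; checking compensating factors.
Reserves 10.5 ≥ 9 months; credit score 791 ≥ 700.
Both compensating conditions met → exception applies.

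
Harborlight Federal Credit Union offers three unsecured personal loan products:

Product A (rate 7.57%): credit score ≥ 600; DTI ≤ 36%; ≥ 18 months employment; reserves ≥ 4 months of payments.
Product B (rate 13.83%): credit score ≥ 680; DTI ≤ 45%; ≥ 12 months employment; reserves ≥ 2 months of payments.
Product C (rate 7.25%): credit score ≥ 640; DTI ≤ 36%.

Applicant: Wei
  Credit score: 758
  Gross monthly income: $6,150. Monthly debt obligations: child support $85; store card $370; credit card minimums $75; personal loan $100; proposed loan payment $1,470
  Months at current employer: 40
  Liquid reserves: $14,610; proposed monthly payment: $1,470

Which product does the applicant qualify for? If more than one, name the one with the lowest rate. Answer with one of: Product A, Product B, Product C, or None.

Total debts = (85 + 370 + 75 + 100 + 1,470) = 2,100; DTI = 2,100/6,150 = 34.1%.
Reserves = 14,610/1,470 = 9.9 months.
Product A: score 758 ≥ 600; DTI 34.1% ≤ 36%; employment 40 ≥ 18 mo; reserves 9.9 ≥ 4 mo → qualifies.
Product B: score 758 ≥ 680; DTI 34.1% ≤ 45%; employment 40 ≥ 12 mo; reserves 9.9 ≥ 2 mo → qualifies.
Product C: score 758 ≥ 640; DTI 34.1% ≤ 36% → qualifies.
Qualifying: Product A, Product B, Product C. Lowest rate is 7.25% → Product C.

Product C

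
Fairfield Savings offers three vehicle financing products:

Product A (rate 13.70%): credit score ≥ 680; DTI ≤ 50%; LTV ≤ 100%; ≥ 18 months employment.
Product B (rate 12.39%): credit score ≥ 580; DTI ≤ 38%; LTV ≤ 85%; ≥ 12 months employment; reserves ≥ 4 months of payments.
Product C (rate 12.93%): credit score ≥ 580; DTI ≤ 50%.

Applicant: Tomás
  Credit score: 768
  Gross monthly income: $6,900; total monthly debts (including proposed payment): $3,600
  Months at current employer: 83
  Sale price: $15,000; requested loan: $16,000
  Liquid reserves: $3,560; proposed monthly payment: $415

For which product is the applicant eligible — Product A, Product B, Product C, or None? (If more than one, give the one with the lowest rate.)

DTI = 3,600/6,900 = 52.2%.
LTV = 16,000/15,000 = 106.7%.
Reserves = 3,560/415 = 8.6 months.
Product A: score 768 ≥ 680; DTI 52.2% > 50%; LTV 106.7% > 100%; employment 83 ≥ 18 mo → does not qualify.
Product B: score 768 ≥ 580; DTI 52.2% > 38%; LTV 106.7% > 85%; employment 83 ≥ 12 mo; reserves 8.6 ≥ 4 mo → does not qualify.
Product C: score 768 ≥ 580; DTI 52.2% > 50% → does not qualify.

None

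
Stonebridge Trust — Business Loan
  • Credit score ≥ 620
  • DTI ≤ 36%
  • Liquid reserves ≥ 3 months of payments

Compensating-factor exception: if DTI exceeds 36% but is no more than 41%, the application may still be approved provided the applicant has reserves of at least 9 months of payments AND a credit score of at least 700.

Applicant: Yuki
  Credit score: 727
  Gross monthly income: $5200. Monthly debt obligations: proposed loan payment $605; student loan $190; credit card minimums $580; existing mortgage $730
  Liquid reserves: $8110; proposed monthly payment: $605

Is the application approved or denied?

Credit score 727 ≥ 620 (meets base)
Total debts = (605 + 190 + 580 + 730) = 2,105. DTI = 2,105/5,200 = 40.5% > 36% — standard DTI limit exceeded.
Reserves = 8,110/605 = 13.4 months ≥ 3
40.5% falls in the override range (36%–41%), so the compensating-factor test applies.
Override check — reserves: 13.4 mo (ok); score: 727 (ok).
Both override conditions satisfied; DTI exception granted.

Approved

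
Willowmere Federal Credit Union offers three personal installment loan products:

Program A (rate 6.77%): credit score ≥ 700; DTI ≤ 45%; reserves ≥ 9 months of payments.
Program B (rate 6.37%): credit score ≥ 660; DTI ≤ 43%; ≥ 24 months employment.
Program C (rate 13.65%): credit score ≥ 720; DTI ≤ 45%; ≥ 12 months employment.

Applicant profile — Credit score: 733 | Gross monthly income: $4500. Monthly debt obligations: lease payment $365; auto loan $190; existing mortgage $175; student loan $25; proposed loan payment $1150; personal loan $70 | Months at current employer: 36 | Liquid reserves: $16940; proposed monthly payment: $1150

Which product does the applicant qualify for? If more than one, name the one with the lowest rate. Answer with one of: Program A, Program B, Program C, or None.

Program A

Total debts = (365 + 190 + 175 + 25 + 1,150 + 70) = 1,975; DTI = 1,975/4,500 = 43.9%.
Reserves = 16,940/1,150 = 14.7 months.
Program A: score 733 ≥ 700; DTI 43.9% ≤ 45%; reserves 14.7 ≥ 9 mo → qualifies.
Program B: score 733 ≥ 660; DTI 43.9% > 43%; employment 36 ≥ 24 mo → does not qualify.
Program C: score 733 ≥ 720; DTI 43.9% ≤ 45%; employment 36 ≥ 12 mo → qualifies.
Qualifying: Program A, Program C. Lowest rate is 6.77% → Program A.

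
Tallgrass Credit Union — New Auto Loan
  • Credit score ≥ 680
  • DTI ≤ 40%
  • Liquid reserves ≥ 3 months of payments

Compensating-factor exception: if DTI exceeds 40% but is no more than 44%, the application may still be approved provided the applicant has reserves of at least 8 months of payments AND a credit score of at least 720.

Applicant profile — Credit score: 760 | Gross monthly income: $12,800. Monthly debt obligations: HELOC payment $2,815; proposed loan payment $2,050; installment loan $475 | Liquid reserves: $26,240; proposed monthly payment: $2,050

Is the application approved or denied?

Approved

Credit score 760 ≥ 680 (meets base)
Total debts = (2,815 + 2,050 + 475) = 5,340. DTI: 5,340 ÷ 12,800 = 41.7%, over the 40% base limit.
Reserves: 26,240 ÷ 2,050 = 12.8 months (meets 3-month minimum)
41.7% falls in the override range (40%–44%), so the compensating-factor test applies.
Reserves 12.8 ≥ 8 months; credit score 760 ≥ 720.
Both override conditions satisfied; DTI exception granted.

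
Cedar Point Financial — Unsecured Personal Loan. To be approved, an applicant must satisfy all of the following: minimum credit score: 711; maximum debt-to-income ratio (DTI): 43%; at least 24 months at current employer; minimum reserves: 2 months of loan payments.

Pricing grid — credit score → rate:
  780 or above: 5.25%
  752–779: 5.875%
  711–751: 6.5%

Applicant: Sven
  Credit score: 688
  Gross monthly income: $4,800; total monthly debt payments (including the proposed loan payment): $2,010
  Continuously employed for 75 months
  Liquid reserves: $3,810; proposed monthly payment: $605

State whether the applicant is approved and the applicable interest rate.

Denied

Credit score 688 < 711 (below minimum)
Employment 75 ≥ 24 months
DTI: 2,010 ÷ 4,800 = 41.9%, within the 43% cap
Reserves: 3,810 ÷ 605 = 6.3 months (meets 2-month minimum)
Not all requirements met → denied.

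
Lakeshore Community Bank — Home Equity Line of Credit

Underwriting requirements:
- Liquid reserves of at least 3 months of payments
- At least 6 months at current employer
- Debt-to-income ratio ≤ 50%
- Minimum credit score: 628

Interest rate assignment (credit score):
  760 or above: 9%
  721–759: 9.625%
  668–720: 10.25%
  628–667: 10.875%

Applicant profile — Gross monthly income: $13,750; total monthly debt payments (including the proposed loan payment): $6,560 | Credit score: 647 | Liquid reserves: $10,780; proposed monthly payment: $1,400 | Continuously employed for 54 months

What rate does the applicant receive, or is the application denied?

Approved at 10.875%

Credit score 647 ≥ 628 (meets minimum)
Employment 54 ≥ 6 months
Liquid reserves cover 10,780/1,400 = 7.7 months — ≥ 3 required
DTI = 6,560/13,750 = 47.7% ≤ 50%
All requirements met. Score 647 falls in the 628–667 tier → 10.875%.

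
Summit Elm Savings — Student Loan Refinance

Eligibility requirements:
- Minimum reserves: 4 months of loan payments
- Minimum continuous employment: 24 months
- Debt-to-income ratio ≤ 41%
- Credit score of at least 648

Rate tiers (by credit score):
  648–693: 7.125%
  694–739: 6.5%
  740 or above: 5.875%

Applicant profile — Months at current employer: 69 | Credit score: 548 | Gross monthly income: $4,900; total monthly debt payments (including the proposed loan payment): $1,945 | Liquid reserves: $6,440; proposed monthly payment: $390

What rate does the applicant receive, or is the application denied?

Credit score 548 < 648 (below minimum)
Debt-to-income = 1,945/4,900 = 39.7% — meets 41% limit
Employment 69 ≥ 24 months
Reserves = 6,440/390 = 16.5 months ≥ 4
Not all requirements met → denied.

Denied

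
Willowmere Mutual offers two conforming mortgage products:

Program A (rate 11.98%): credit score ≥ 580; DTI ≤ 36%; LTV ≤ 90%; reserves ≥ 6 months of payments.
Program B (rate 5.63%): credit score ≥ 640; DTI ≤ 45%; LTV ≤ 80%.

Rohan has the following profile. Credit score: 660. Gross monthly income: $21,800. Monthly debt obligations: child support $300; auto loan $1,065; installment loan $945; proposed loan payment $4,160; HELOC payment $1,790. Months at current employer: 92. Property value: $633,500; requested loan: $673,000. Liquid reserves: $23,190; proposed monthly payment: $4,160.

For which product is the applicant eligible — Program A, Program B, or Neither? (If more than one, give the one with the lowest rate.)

Neither

Total debts = (300 + 1,065 + 945 + 4,160 + 1,790) = 8,260; DTI = 8,260/21,800 = 37.9%.
LTV = 673,000/633,500 = 106.2%.
Reserves = 23,190/4,160 = 5.6 months.
Program A: score 660 ≥ 580; DTI 37.9% > 36%; LTV 106.2% > 90%; reserves 5.6 < 6 mo → does not qualify.
Program B: score 660 ≥ 640; DTI 37.9% ≤ 45%; LTV 106.2% > 80% → does not qualify.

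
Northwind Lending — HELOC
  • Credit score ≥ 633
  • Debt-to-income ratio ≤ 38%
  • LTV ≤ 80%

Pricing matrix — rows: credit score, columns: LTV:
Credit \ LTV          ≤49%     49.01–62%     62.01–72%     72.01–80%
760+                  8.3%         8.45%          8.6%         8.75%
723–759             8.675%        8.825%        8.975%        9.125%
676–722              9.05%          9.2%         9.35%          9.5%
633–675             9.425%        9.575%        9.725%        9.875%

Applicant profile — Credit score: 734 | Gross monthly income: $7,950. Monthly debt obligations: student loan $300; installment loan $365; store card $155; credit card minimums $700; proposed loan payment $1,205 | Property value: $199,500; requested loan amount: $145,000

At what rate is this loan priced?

Credit score 734 ≥ 633; Total monthly debts = (300 + 365 + 155 + 700 + 1,205) = 2,725. DTI = 2,725/7,950 = 34.3% ≤ 38%
LTV: 145,000 ÷ 199,500 = 72.7%, within 80% cap
Credit 734 → row 723–759; LTV 72.7% → column 72.01–80%. Grid cell → 9.125%.

9.125%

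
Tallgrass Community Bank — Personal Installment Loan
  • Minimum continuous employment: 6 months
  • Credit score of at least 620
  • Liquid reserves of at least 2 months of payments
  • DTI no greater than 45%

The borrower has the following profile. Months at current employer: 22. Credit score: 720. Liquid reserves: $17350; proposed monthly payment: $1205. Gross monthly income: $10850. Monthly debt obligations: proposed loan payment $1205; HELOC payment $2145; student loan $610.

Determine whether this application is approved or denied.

Employment 22 ≥ 6 months
Credit score 720 ≥ 620 (meets)
Liquid reserves cover 17,350/1,205 = 14.4 months — ≥ 2 required
Total monthly debts = (1,205 + 2,145 + 610) = 3,960. DTI = 3,960/10,850 = 36.5% ≤ 45%
All criteria satisfied.

Approved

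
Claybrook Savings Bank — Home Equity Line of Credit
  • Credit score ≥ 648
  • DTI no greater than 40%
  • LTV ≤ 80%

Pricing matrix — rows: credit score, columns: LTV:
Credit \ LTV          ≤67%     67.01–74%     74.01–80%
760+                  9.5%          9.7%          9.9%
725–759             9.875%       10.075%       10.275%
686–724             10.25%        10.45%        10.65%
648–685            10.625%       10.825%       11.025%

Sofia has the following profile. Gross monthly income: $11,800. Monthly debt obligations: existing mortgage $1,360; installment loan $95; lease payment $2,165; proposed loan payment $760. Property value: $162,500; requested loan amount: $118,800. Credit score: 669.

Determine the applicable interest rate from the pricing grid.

10.825%

Credit score 669 ≥ 648; Total monthly debts = (1,360 + 95 + 2,165 + 760) = 4,380. Debt-to-income = 4,380/11,800 = 37.1% — meets 40% limit
LTV: 118,800 ÷ 162,500 = 73.1%, within 80% cap
Credit 669 → row 648–685; LTV 73.1% → column 67.01–74%. Grid cell → 10.825%.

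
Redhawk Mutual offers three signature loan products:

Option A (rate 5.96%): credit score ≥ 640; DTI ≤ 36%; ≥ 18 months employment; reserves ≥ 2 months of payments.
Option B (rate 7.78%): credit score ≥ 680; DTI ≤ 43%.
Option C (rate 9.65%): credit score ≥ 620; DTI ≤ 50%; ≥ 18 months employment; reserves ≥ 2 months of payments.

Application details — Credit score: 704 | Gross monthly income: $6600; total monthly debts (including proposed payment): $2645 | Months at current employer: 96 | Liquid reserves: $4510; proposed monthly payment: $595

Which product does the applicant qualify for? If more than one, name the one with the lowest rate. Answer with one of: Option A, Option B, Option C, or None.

DTI = 2,645/6,600 = 40.1%.
Reserves = 4,510/595 = 7.6 months.
Option A: score 704 ≥ 640; DTI 40.1% > 36%; employment 96 ≥ 18 mo; reserves 7.6 ≥ 2 mo → does not qualify.
Option B: score 704 ≥ 680; DTI 40.1% ≤ 43% → qualifies.
Option C: score 704 ≥ 620; DTI 40.1% ≤ 50%; employment 96 ≥ 18 mo; reserves 7.6 ≥ 2 mo → qualifies.
Qualifying: Option B, Option C. Lowest rate is 7.78% → Option B.

Option B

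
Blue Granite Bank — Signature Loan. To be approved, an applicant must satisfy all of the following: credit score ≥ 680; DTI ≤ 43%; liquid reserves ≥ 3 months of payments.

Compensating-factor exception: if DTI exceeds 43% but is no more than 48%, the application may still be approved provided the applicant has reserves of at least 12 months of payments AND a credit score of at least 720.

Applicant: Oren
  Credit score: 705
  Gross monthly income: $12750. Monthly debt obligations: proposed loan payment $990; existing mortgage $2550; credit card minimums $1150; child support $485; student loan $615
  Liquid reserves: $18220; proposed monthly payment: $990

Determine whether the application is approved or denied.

Denied

Credit score 705 ≥ 680 (meets base)
Total debts = (990 + 2,550 + 1,150 + 485 + 615) = 5,790. DTI = 5,790/12,750 = 45.4% > 43% — standard DTI limit exceeded.
Liquid reserves cover 18,220/990 = 18.4 months — ≥ 3 required
DTI 45.4% is within the 43%–48% exception band; checking compensating factors.
Override check — reserves: 18.4 mo (ok); score: 705 (below 720).
Override conditions not both satisfied; exception does not apply.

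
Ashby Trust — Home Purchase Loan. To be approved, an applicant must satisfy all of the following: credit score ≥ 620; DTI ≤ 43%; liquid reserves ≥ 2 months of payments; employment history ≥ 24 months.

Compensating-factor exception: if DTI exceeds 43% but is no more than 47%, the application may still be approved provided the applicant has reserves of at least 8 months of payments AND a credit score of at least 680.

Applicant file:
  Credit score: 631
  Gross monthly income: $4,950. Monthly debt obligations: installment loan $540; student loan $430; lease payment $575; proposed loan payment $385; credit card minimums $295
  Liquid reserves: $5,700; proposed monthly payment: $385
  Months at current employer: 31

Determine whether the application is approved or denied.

Credit score 631 ≥ 620 (meets base)
Total debts = (540 + 430 + 575 + 385 + 295) = 2,225. DTI = 2,225/4,950 = 44.9% > 43% — standard DTI limit exceeded.
Reserves = 5,700/385 = 14.8 months ≥ 2
Employment 31 ≥ 24 months
44.9% falls in the override range (43%–47%), so the compensating-factor test applies.
Override check — reserves: 14.8 mo (ok); score: 631 (below 680).
Compensating-factor requirement not fully met.

Denied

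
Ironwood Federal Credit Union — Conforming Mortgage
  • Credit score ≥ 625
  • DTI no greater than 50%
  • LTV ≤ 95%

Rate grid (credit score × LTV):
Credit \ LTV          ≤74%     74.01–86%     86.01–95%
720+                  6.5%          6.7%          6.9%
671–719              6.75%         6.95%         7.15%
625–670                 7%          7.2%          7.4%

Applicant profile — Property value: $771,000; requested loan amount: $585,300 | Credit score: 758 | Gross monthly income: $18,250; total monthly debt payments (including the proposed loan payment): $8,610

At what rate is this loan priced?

6.7%

Credit score 758 ≥ 625; DTI = 8,610/18,250 = 47.2% ≤ 50%
LTV = 585,300/771,000 = 75.9% ≤ 95%
Credit 758 → row 720+; LTV 75.9% → column 74.01–86%. Grid cell → 6.7%.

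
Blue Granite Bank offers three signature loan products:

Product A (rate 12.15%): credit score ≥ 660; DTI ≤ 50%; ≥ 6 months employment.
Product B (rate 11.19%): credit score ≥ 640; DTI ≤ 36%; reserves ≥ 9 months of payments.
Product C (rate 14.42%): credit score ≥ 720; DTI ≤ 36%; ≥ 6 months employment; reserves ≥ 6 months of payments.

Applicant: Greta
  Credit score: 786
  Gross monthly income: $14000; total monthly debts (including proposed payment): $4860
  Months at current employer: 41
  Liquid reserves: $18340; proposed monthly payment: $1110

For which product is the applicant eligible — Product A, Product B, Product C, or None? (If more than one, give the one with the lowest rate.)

DTI = 4,860/14,000 = 34.7%.
Reserves = 18,340/1,110 = 16.5 months.
Product A: score 786 ≥ 660; DTI 34.7% ≤ 50%; employment 41 ≥ 6 mo → qualifies.
Product B: score 786 ≥ 640; DTI 34.7% ≤ 36%; reserves 16.5 ≥ 9 mo → qualifies.
Product C: score 786 ≥ 720; DTI 34.7% ≤ 36%; employment 41 ≥ 6 mo; reserves 16.5 ≥ 6 mo → qualifies.
Qualifying: Product A, Product B, Product C. Lowest rate is 11.19% → Product B.

Product B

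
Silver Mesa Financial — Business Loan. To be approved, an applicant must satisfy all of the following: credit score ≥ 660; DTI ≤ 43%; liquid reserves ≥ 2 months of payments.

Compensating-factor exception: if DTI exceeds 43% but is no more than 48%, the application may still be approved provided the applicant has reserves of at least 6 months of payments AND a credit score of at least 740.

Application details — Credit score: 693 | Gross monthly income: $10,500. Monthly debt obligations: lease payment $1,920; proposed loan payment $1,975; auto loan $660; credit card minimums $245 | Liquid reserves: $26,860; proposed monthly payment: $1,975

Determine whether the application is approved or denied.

Denied

Credit score 693 ≥ 660 (meets base)
Total debts = (1,920 + 1,975 + 660 + 245) = 4,800. DTI: 4,800 ÷ 10,500 = 45.7%, over the 43% base limit.
Reserves: 26,860 ÷ 1,975 = 13.6 months (meets 2-month minimum)
DTI 45.7% is within the 43%–48% exception band; checking compensating factors.
Override check — reserves: 13.6 mo (ok); score: 693 (below 740).
Compensating-factor requirement not fully met.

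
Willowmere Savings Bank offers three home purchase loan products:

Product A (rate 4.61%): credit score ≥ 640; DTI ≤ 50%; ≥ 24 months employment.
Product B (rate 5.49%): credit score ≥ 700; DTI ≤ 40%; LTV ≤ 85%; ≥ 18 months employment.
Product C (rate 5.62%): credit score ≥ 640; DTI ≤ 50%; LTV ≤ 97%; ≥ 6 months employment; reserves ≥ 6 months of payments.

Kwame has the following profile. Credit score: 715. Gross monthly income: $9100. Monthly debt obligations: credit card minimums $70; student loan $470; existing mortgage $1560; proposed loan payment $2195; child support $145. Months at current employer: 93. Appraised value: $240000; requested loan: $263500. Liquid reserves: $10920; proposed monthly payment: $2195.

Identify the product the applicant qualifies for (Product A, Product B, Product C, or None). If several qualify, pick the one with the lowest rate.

Total debts = (70 + 470 + 1,560 + 2,195 + 145) = 4,440; DTI = 4,440/9,100 = 48.8%.
LTV = 263,500/240,000 = 109.8%.
Reserves = 10,920/2,195 = 5.0 months.
Product A: score 715 ≥ 640; DTI 48.8% ≤ 50%; employment 93 ≥ 24 mo → qualifies.
Product B: score 715 ≥ 700; DTI 48.8% > 40%; LTV 109.8% > 85%; employment 93 ≥ 18 mo → does not qualify.
Product C: score 715 ≥ 640; DTI 48.8% ≤ 50%; LTV 109.8% > 97%; employment 93 ≥ 6 mo; reserves 5.0 < 6 mo → does not qualify.

Product A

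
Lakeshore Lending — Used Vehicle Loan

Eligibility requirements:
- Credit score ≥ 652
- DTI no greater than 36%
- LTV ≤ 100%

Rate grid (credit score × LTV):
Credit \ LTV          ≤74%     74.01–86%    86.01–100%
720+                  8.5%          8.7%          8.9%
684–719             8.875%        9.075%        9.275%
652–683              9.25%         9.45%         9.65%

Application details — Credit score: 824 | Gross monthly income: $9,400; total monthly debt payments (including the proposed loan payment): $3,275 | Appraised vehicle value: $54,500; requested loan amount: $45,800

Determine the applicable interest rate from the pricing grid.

Credit score 824 ≥ 652; Debt-to-income = 3,275/9,400 = 34.8% — meets 36% limit
LTV: 45,800 ÷ 54,500 = 84%, within 100% cap
Credit 824 → row 720+; LTV 84% → column 74.01–86%. Grid cell → 8.7%.

8.7%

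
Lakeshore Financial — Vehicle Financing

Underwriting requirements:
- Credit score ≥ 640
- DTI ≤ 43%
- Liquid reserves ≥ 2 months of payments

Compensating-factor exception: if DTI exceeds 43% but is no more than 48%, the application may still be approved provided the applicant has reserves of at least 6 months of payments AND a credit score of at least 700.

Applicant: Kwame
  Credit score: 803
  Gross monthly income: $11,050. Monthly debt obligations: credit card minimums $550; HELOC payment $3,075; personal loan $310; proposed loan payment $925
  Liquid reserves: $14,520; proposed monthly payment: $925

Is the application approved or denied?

Approved

Credit score 803 ≥ 640 (meets base)
Total debts = (550 + 3,075 + 310 + 925) = 4,860. DTI = 4,860/11,050 = 44% > 43% — standard DTI limit exceeded.
Reserves = 14,520/925 = 15.7 months ≥ 2
44% falls in the override range (43%–48%), so the compensating-factor test applies.
Reserves 15.7 ≥ 6 months; credit score 803 ≥ 700.
Both compensating conditions met → exception applies.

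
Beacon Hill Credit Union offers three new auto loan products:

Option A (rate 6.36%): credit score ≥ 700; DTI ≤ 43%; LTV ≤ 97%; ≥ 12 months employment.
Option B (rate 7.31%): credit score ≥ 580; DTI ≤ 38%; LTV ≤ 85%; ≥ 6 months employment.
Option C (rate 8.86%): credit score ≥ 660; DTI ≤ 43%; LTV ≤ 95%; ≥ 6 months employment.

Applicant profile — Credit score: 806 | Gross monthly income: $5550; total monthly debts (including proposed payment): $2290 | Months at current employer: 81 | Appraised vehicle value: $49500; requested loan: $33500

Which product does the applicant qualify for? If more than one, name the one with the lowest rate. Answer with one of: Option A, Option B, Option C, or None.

DTI = 2,290/5,550 = 41.3%.
LTV = 33,500/49,500 = 67.7%.
Option A: score 806 ≥ 700; DTI 41.3% ≤ 43%; LTV 67.7% ≤ 97%; employment 81 ≥ 12 mo → qualifies.
Option B: score 806 ≥ 580; DTI 41.3% > 38%; LTV 67.7% ≤ 85%; employment 81 ≥ 6 mo → does not qualify.
Option C: score 806 ≥ 660; DTI 41.3% ≤ 43%; LTV 67.7% ≤ 95%; employment 81 ≥ 6 mo → qualifies.
Qualifying: Option A, Option C. Lowest rate is 6.36% → Option A.

Option A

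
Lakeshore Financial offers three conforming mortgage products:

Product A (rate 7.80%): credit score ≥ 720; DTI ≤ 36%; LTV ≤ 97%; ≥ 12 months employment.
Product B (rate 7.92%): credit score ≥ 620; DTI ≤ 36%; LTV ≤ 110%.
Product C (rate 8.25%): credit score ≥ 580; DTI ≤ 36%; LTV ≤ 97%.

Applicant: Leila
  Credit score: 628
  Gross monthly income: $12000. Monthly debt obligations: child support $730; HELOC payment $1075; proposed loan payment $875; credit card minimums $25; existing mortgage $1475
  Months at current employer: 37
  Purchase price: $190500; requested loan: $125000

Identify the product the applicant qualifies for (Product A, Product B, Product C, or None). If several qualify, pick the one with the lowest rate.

Total debts = (730 + 1,075 + 875 + 25 + 1,475) = 4,180; DTI = 4,180/12,000 = 34.8%.
LTV = 125,000/190,500 = 65.6%.
Product A: score 628 < 720; DTI 34.8% ≤ 36%; LTV 65.6% ≤ 97%; employment 37 ≥ 12 mo → does not qualify.
Product B: score 628 ≥ 620; DTI 34.8% ≤ 36%; LTV 65.6% ≤ 110% → qualifies.
Product C: score 628 ≥ 580; DTI 34.8% ≤ 36%; LTV 65.6% ≤ 97% → qualifies.
Qualifying: Product B, Product C. Lowest rate is 7.92% → Product B.

Product B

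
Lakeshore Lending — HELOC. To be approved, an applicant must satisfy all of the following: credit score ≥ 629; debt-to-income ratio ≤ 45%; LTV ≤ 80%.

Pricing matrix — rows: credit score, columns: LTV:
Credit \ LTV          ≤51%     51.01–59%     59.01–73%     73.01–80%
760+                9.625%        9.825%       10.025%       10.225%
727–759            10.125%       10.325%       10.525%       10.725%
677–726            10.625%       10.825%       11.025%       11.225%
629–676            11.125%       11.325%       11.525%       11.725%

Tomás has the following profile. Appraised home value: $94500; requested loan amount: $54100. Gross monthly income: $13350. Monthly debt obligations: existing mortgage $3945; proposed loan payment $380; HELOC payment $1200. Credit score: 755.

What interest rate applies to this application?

10.325%

Credit score 755 ≥ 629; Total monthly debts = (3,945 + 380 + 1,200) = 5,525. Debt-to-income = 5,525/13,350 = 41.4% — meets 45% limit
Loan-to-value = 54,100/94,500 = 57.2% — pass (80% max)
Row: 755 falls in 727–759. Column: 57.2% falls in 51.01–59%. Rate = 10.325%.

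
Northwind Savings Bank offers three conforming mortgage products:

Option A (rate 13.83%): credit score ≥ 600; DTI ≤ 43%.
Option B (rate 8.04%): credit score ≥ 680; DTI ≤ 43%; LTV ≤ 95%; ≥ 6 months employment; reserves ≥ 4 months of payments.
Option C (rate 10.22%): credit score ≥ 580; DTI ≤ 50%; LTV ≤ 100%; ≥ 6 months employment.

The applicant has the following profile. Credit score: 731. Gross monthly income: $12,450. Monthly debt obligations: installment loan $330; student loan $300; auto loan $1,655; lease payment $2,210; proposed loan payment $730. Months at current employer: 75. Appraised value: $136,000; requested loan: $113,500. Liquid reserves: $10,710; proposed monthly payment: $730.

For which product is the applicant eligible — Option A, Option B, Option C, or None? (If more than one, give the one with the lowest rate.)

Total debts = (330 + 300 + 1,655 + 2,210 + 730) = 5,225; DTI = 5,225/12,450 = 42%.
LTV = 113,500/136,000 = 83.5%.
Reserves = 10,710/730 = 14.7 months.
Option A: score 731 ≥ 600; DTI 42% ≤ 43% → qualifies.
Option B: score 731 ≥ 680; DTI 42% ≤ 43%; LTV 83.5% ≤ 95%; employment 75 ≥ 6 mo; reserves 14.7 ≥ 4 mo → qualifies.
Option C: score 731 ≥ 580; DTI 42% ≤ 50%; LTV 83.5% ≤ 100%; employment 75 ≥ 6 mo → qualifies.
Qualifying: Option A, Option B, Option C. Lowest rate is 8.04% → Option B.

Option B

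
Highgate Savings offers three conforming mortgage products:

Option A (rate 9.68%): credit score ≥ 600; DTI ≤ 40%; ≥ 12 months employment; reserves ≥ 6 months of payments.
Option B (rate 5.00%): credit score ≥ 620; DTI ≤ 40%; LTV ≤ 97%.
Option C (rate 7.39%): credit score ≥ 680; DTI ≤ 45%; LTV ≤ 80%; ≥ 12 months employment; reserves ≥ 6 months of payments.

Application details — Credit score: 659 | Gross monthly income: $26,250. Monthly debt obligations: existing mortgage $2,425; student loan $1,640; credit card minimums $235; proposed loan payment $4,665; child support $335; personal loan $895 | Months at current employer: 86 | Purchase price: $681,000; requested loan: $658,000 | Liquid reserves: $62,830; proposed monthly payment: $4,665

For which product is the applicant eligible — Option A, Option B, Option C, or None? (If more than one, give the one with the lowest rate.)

Total debts = (2,425 + 1,640 + 235 + 4,665 + 335 + 895) = 10,195; DTI = 10,195/26,250 = 38.8%.
LTV = 658,000/681,000 = 96.6%.
Reserves = 62,830/4,665 = 13.5 months.
Option A: score 659 ≥ 600; DTI 38.8% ≤ 40%; employment 86 ≥ 12 mo; reserves 13.5 ≥ 6 mo → qualifies.
Option B: score 659 ≥ 620; DTI 38.8% ≤ 40%; LTV 96.6% ≤ 97% → qualifies.
Option C: score 659 < 680; DTI 38.8% ≤ 45%; LTV 96.6% > 80%; employment 86 ≥ 12 mo; reserves 13.5 ≥ 6 mo → does not qualify.
Qualifying: Option A, Option B. Lowest rate is 5.00% → Option B.

Option B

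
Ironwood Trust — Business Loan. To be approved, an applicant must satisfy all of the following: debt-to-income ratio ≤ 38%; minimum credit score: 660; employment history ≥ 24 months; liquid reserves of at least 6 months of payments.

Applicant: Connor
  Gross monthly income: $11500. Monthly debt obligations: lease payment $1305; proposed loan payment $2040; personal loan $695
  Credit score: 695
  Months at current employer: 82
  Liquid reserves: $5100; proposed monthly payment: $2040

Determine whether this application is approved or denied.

Denied

Total monthly debts = (1,305 + 2,040 + 695) = 4,040. Debt-to-income = 4,040/11,500 = 35.1% — meets 38% limit
Credit score 695 ≥ 660 (meets)
Employment 82 ≥ 24 months
Liquid reserves cover 5,100/2,040 = 2.5 months — < 6 required
Fails on reserves.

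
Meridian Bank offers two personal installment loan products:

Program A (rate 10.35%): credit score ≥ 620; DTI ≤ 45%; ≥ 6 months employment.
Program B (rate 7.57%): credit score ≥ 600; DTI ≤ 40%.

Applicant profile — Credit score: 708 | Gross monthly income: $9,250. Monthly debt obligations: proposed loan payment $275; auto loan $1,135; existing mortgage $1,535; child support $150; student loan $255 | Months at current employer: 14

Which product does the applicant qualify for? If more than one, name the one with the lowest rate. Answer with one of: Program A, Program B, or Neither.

Total debts = (275 + 1,135 + 1,535 + 150 + 255) = 3,350; DTI = 3,350/9,250 = 36.2%.
Program A: score 708 ≥ 620; DTI 36.2% ≤ 45%; employment 14 ≥ 6 mo → qualifies.
Program B: score 708 ≥ 600; DTI 36.2% ≤ 40% → qualifies.
Qualifying: Program A, Program B. Lowest rate is 7.57% → Program B.

Program B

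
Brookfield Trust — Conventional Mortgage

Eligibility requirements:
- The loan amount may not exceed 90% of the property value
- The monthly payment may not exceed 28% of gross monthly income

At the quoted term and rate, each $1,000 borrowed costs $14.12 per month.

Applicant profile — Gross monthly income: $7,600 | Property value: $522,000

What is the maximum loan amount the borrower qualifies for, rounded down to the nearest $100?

Payment cap: 28% × $7,600 = $2,128/month.
At $14.12 per $1,000, that supports 2,128/14.12 × 1,000 ≈ $150,708 → $150,700.
LTV cap: 90% × $522,000 = $469,800 → $469,800.
Binding constraint: payment-to-income.

$150,700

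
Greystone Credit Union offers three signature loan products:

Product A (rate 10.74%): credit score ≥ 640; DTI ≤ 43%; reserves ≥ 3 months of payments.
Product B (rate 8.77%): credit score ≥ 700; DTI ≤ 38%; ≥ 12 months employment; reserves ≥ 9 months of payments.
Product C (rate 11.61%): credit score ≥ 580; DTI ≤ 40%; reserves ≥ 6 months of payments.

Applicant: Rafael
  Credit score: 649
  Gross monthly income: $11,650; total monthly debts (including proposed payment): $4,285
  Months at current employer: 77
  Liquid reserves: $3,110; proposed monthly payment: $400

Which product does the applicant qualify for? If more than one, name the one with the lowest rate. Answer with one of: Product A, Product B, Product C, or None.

DTI = 4,285/11,650 = 36.8%.
Reserves = 3,110/400 = 7.8 months.
Product A: score 649 ≥ 640; DTI 36.8% ≤ 43%; reserves 7.8 ≥ 3 mo → qualifies.
Product B: score 649 < 700; DTI 36.8% ≤ 38%; employment 77 ≥ 12 mo; reserves 7.8 < 9 mo → does not qualify.
Product C: score 649 ≥ 580; DTI 36.8% ≤ 40%; reserves 7.8 ≥ 6 mo → qualifies.
Qualifying: Product A, Product C. Lowest rate is 10.74% → Product A.

Product A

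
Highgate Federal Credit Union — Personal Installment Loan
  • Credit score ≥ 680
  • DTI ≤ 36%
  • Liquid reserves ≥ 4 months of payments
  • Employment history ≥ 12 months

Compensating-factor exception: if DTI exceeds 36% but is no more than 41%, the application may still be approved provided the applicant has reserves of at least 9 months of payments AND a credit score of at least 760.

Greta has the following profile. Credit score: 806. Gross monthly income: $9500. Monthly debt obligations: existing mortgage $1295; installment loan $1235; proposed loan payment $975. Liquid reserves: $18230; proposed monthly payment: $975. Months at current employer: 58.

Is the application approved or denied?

Credit score 806 ≥ 680 (meets base)
Total debts = (1,295 + 1,235 + 975) = 3,505. DTI: 3,505 ÷ 9,500 = 36.9%, over the 36% base limit.
Reserves = 18,230/975 = 18.7 months ≥ 4
Employment 58 ≥ 12 months
36.9% falls in the override range (36%–41%), so the compensating-factor test applies.
Override check — reserves: 18.7 mo (ok); score: 806 (ok).
Both compensating conditions met → exception applies.

Approved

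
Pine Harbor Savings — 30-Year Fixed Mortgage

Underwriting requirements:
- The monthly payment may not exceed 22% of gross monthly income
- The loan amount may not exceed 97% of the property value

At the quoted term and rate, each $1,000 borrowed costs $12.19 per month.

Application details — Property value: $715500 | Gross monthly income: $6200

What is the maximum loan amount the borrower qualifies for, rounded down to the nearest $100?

$111,800

Payment cap: 22% × $6,200 = $1,364/month.
At $12.19 per $1,000, that supports 1,364/12.19 × 1,000 ≈ $111,894 → $111,800.
LTV cap: 97% × $715,500 = $694,035 → $694,000.
Binding constraint: payment-to-income.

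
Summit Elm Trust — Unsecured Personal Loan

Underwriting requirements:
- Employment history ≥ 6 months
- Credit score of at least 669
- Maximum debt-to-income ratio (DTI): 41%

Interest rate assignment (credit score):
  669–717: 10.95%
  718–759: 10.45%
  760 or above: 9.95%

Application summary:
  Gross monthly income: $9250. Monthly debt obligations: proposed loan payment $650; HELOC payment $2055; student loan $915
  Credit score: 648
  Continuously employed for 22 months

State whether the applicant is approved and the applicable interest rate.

Denied

Credit score 648 < 669 (below minimum)
Total monthly debts = (650 + 2,055 + 915) = 3,620. DTI = 3,620/9,250 = 39.1% ≤ 41%
Employment 22 ≥ 6 months
Not all requirements met → denied.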